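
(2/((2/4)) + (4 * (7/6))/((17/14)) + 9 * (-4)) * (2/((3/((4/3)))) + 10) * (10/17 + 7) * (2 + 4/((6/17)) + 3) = -296513896/7803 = -37999.99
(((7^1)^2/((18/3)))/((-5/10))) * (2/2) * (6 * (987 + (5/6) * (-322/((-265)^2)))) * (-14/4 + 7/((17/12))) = -99850588684/716295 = -139398.70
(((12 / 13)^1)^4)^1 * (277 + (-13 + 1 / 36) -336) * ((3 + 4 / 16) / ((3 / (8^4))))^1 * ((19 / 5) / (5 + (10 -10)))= -9678815232 / 54925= -176218.76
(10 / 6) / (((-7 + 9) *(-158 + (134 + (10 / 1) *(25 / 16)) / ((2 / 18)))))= 20 / 28527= 0.00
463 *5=2315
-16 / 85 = -0.19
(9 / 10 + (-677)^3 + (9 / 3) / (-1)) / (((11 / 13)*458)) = -40337535563 / 50380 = -800665.65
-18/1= -18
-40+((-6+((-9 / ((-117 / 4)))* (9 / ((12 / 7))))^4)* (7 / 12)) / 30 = -27407773 / 685464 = -39.98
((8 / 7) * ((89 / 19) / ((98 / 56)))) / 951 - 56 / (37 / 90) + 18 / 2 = -4167382991 / 32759097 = -127.21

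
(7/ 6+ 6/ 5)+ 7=281/ 30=9.37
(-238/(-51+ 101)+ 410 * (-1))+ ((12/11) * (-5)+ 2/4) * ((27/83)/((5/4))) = -9496327/22825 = -416.05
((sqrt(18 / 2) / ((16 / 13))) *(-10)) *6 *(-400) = 58500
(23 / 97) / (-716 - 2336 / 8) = -23 / 97776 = -0.00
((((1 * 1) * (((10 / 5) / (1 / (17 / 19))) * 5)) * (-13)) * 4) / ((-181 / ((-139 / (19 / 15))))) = -18431400 / 65341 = -282.08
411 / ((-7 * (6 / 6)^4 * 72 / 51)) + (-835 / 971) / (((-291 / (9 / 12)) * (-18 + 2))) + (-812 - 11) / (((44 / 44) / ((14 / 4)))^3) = -1490680324437 / 42195776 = -35327.71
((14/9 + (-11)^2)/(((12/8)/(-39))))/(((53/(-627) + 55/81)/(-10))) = 134858295/2516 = 53600.28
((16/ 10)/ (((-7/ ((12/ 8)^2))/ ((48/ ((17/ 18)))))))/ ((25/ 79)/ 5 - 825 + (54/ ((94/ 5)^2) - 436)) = 0.02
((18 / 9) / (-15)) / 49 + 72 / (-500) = -2696 / 18375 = -0.15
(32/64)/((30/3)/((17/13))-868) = -17/29252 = -0.00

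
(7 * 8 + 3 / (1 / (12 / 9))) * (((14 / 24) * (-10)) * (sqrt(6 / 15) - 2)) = 700 - 70 * sqrt(10) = 478.64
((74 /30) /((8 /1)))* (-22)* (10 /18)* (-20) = 75.37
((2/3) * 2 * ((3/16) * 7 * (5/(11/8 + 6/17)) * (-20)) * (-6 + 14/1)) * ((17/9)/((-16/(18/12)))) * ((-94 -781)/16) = -8850625/1128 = -7846.30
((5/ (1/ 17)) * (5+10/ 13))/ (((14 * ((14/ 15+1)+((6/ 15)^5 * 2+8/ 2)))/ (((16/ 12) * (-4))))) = -159375000/ 5079347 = -31.38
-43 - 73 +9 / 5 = -571 / 5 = -114.20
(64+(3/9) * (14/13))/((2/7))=225.26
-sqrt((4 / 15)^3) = -8 *sqrt(15) / 225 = -0.14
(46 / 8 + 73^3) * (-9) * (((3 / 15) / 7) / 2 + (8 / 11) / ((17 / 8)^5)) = -475722792235233 / 4373159560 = -108782.40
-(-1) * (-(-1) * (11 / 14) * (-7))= -11 / 2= -5.50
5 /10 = 1 /2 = 0.50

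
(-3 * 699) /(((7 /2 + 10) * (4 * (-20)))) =233 /120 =1.94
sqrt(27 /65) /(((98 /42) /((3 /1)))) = 27 * sqrt(195) /455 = 0.83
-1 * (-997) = 997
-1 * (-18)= 18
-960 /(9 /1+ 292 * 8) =-192 /469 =-0.41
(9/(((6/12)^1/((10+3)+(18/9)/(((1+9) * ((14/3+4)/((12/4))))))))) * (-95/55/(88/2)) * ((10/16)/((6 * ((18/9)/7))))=-677901/201344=-3.37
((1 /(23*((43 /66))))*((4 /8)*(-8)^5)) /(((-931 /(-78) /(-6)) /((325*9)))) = 1607643.04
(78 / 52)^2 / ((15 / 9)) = 27 / 20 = 1.35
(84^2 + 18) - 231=6843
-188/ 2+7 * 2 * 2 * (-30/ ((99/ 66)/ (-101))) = 56466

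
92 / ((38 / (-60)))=-2760 / 19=-145.26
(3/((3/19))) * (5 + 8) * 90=22230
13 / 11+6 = 79 / 11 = 7.18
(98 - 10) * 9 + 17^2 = 1081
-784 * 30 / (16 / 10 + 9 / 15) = -117600 / 11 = -10690.91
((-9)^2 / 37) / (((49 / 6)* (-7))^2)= 2916 / 4353013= 0.00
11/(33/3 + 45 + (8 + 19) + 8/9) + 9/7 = 7488/5285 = 1.42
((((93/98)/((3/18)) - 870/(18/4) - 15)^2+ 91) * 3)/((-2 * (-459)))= 889291363/6612354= 134.49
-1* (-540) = 540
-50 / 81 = -0.62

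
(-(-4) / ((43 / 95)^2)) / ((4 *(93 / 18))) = 54150 / 57319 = 0.94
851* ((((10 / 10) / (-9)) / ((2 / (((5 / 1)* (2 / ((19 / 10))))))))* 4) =-995.32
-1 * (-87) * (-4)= -348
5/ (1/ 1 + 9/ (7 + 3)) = 50/ 19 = 2.63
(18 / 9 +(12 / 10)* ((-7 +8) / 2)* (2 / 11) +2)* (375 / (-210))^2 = 14125 / 1078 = 13.10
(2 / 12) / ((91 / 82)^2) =3362 / 24843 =0.14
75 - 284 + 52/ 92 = -4794/ 23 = -208.43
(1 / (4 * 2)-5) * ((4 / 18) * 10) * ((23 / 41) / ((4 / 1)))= -1495 / 984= -1.52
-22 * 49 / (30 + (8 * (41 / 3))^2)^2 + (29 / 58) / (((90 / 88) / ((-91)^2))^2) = 386085457808753565709 / 11777891382450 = 32780524.57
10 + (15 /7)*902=13600 /7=1942.86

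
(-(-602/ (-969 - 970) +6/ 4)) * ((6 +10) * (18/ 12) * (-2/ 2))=12036/ 277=43.45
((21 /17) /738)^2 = 49 /17489124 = 0.00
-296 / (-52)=74 / 13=5.69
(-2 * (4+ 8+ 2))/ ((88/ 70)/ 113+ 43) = -110740/ 170109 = -0.65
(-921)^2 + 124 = 848365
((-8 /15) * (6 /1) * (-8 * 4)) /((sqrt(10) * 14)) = 128 * sqrt(10) /175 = 2.31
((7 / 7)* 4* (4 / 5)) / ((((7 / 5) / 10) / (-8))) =-1280 / 7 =-182.86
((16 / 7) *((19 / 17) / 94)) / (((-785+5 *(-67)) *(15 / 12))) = -19 / 978775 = -0.00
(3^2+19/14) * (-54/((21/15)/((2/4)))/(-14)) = 14.27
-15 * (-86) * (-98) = -126420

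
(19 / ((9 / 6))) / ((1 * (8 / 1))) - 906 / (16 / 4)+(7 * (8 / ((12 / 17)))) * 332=104455 / 4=26113.75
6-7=-1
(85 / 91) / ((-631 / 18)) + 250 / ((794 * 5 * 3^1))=-386705 / 68388411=-0.01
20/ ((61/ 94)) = 1880/ 61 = 30.82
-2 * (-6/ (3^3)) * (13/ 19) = 52/ 171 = 0.30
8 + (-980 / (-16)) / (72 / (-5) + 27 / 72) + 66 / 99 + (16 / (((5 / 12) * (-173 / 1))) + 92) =15541016 / 161755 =96.08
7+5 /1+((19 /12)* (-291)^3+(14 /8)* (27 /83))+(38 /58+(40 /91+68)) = -8546098527328 /219037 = -39016689.09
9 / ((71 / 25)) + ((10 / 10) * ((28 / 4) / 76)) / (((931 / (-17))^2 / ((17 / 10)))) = 21174081823 / 6681489080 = 3.17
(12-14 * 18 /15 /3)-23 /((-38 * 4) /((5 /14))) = 68671 /10640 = 6.45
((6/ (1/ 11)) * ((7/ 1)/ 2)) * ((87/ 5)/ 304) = 20097/ 1520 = 13.22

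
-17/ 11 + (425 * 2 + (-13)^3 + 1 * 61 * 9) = -8795/ 11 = -799.55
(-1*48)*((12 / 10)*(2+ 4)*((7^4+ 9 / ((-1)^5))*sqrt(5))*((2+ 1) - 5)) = 8266752*sqrt(5) / 5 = 3697003.89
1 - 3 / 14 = 11 / 14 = 0.79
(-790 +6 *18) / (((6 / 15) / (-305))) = 520025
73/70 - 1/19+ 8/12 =6611/3990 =1.66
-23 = -23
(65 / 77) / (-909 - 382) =-65 / 99407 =-0.00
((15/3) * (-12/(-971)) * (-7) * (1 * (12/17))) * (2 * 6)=-60480/16507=-3.66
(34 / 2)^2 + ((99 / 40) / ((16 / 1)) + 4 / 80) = 185091 / 640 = 289.20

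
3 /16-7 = -6.81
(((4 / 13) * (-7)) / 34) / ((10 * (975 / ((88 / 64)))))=-77 / 8619000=-0.00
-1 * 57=-57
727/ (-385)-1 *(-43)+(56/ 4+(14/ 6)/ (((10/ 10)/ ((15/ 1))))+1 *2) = 35463/ 385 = 92.11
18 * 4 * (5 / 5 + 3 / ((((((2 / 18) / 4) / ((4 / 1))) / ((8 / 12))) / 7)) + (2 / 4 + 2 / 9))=145276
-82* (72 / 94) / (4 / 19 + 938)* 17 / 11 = -158916 / 1536007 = -0.10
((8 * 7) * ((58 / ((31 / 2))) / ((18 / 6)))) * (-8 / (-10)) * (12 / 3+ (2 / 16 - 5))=-48.89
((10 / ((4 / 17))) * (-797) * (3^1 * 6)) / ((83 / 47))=-28656135 / 83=-345254.64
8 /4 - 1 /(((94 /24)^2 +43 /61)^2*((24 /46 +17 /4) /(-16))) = 17554490433950 /8720456446159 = 2.01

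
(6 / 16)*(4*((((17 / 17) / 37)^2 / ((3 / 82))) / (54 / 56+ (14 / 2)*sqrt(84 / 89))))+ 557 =450016*sqrt(1869) / 4328864247+ 803724875645 / 1442954749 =557.00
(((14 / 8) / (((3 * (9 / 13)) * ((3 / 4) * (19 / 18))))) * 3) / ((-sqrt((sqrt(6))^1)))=-91 * 6^(3 / 4) / 171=-2.04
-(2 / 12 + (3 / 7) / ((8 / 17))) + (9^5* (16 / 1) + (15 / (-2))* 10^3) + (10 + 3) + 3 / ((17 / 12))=2676923203 / 2856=937298.04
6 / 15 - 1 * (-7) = 37 / 5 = 7.40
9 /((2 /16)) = 72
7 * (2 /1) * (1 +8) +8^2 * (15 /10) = 222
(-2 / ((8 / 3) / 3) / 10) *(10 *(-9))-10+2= 49 / 4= 12.25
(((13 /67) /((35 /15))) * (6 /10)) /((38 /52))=3042 /44555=0.07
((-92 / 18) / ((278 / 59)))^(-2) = 1565001 / 1841449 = 0.85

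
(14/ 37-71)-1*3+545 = 17441/ 37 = 471.38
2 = 2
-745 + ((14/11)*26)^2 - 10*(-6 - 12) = 64131/121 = 530.01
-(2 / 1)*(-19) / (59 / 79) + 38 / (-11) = 30780 / 649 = 47.43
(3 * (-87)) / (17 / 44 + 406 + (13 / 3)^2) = -103356 / 168365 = -0.61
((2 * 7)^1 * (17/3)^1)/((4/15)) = 595/2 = 297.50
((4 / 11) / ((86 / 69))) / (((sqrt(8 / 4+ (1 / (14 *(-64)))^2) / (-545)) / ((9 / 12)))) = -84.33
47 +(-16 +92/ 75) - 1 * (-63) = 7142/ 75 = 95.23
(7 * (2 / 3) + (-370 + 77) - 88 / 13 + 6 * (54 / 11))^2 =12987565369 / 184041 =70568.87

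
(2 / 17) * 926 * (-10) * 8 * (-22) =3259520 / 17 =191736.47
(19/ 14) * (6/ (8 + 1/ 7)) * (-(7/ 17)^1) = -7/ 17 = -0.41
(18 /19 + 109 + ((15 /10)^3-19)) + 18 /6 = 14793 /152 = 97.32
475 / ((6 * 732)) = 475 / 4392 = 0.11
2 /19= 0.11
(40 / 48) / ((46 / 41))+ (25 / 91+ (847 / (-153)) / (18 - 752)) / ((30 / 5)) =556921663 / 705144258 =0.79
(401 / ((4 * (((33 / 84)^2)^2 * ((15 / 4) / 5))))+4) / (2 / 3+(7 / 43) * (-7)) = -10606068164 / 893101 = -11875.55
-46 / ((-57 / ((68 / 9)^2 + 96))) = 123.54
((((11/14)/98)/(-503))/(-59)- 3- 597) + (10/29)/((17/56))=-12021241017137/20073404092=-598.86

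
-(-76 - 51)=127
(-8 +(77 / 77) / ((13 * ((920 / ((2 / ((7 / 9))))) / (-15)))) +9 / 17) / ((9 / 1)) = -1063703 / 1280916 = -0.83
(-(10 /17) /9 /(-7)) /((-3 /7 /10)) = -100 /459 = -0.22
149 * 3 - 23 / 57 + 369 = 815.60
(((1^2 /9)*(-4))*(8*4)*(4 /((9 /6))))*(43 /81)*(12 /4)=-44032 /729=-60.40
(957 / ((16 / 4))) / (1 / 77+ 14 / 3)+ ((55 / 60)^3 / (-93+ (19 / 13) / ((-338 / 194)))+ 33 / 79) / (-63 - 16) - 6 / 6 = 50.12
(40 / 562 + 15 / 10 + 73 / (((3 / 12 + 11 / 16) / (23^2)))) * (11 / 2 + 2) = 347257309 / 1124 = 308947.78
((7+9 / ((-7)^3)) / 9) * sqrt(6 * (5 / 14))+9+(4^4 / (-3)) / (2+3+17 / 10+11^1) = 2392 * sqrt(105) / 21609+2219 / 531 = 5.31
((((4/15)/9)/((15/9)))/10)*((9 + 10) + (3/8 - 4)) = 41/1500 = 0.03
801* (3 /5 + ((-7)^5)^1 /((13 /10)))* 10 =-1346178222 /13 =-103552170.92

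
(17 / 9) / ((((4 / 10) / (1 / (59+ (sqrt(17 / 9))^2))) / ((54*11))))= 25245 / 548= 46.07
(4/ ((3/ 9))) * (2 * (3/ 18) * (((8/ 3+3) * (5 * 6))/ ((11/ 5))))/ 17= 200/ 11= 18.18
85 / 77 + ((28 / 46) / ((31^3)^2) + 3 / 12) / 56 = 55746768715269 / 50296608609632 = 1.11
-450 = -450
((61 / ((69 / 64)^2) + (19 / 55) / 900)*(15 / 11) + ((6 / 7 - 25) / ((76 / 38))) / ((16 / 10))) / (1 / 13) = 447479955689 / 537675600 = 832.25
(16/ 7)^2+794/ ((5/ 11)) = 429246/ 245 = 1752.02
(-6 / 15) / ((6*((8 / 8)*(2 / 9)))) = -3 / 10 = -0.30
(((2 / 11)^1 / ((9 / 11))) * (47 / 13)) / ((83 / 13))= 94 / 747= 0.13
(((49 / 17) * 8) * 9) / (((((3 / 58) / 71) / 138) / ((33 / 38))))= 11026982736 / 323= 34139265.44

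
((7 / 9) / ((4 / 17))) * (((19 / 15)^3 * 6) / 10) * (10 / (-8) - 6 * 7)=-141206233 / 810000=-174.33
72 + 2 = 74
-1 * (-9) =9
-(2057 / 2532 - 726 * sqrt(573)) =-2057 / 2532+726 * sqrt(573) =17377.75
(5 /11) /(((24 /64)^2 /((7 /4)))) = 560 /99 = 5.66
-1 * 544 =-544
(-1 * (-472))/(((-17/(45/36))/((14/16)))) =-2065/68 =-30.37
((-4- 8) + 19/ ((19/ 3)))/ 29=-9/ 29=-0.31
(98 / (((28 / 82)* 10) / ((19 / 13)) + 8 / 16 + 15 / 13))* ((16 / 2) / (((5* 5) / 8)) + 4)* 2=651044576 / 2020425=322.23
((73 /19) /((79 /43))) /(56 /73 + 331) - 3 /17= -105162658 /617996223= -0.17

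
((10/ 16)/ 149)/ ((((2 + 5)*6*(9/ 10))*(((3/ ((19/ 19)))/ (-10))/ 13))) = -1625/ 337932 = -0.00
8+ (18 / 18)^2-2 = 7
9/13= 0.69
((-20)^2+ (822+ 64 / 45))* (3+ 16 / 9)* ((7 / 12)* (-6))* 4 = -33142508 / 405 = -81833.35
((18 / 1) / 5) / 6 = 0.60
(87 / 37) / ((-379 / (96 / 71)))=-8352 / 995633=-0.01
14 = 14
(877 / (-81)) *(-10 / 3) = 8770 / 243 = 36.09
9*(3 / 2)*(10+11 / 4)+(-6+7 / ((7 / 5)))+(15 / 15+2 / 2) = 173.12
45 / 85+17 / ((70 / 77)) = 3269 / 170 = 19.23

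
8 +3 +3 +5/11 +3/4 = 669/44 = 15.20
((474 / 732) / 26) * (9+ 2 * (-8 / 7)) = 3713 / 22204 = 0.17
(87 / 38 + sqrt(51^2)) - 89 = -1357 / 38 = -35.71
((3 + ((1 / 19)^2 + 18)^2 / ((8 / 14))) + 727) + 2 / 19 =676251199 / 521284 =1297.28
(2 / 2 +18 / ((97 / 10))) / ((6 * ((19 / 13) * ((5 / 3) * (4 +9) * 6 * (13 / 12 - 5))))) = -277 / 433105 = -0.00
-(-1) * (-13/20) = -13/20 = -0.65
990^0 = 1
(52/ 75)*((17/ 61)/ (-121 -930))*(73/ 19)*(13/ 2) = -419458/ 91358175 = -0.00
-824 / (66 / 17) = -7004 / 33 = -212.24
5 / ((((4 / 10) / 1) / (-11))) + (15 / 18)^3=-29575 / 216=-136.92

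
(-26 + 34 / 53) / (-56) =24 / 53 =0.45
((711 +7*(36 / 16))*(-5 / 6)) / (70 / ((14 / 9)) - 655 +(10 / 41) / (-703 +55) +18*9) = 846855 / 626446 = 1.35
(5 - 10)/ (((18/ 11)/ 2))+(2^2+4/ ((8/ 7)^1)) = 1.39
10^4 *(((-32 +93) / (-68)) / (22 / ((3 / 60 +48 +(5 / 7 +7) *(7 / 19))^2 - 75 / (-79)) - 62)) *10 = 22536897403737500 / 15574188000793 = 1447.07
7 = 7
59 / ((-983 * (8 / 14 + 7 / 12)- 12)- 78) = -4956 / 102911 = -0.05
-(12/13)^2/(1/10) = -1440/169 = -8.52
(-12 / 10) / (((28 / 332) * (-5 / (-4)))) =-11.38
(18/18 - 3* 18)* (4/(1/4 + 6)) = -848/25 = -33.92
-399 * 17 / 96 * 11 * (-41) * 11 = 11216821 / 32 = 350525.66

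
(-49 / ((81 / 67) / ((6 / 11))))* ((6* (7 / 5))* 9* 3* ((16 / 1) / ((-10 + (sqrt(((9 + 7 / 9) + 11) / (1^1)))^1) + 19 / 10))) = 264741120* sqrt(187) / 443839 + 6433209216 / 443839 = 22651.21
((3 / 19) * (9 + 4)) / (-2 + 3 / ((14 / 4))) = -273 / 152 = -1.80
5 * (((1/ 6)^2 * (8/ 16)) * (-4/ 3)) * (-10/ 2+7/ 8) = 55/ 144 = 0.38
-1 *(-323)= 323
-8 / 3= -2.67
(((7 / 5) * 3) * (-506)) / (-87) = 3542 / 145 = 24.43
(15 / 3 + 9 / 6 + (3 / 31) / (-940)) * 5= 189407 / 5828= 32.50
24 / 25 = 0.96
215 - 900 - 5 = -690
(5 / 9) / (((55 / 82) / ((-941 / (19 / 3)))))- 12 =-84686 / 627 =-135.07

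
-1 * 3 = -3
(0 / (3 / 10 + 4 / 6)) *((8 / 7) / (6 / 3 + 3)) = 0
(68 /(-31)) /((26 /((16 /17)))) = -32 /403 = -0.08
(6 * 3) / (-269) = -18 / 269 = -0.07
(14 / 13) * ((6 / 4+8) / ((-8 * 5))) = -133 / 520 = -0.26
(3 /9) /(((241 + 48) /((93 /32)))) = 31 /9248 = 0.00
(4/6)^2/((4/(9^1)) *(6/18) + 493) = 12/13315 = 0.00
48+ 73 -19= 102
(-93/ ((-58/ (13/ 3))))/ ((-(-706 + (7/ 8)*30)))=806/ 78851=0.01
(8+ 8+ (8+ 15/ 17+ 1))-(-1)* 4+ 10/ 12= 30.72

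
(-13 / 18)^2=169 / 324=0.52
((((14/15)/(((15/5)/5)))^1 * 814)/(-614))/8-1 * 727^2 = -5841305357/11052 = -528529.26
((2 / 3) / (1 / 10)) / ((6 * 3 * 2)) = 5 / 27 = 0.19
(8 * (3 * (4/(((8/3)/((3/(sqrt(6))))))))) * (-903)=-16254 * sqrt(6)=-39814.01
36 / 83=0.43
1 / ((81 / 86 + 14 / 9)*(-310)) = -387 / 299615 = -0.00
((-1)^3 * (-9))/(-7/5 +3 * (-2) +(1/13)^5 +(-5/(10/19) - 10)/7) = -233914590/264731839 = -0.88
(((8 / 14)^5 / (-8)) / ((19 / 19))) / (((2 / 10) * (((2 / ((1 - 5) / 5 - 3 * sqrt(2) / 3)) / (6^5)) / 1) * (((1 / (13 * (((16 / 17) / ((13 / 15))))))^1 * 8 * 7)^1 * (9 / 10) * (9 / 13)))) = 95846400 / 2000033 + 119808000 * sqrt(2) / 2000033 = 132.64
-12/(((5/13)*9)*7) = -52/105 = -0.50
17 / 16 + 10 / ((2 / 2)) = 177 / 16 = 11.06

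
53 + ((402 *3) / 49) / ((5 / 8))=22633 / 245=92.38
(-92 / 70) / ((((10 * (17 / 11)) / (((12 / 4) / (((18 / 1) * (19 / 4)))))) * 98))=-0.00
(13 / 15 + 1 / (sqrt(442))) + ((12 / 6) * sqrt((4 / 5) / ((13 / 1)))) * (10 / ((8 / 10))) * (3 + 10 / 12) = sqrt(442) / 442 + 13 / 15 + 115 * sqrt(65) / 39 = 24.69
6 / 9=2 / 3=0.67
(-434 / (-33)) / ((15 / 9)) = 434 / 55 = 7.89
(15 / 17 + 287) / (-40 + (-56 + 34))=-2447 / 527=-4.64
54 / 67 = 0.81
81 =81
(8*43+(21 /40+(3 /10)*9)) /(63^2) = 13889 /158760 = 0.09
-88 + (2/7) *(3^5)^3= 28697198/7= 4099599.71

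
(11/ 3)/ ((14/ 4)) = 22/ 21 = 1.05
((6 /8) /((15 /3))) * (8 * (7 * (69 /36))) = 161 /10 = 16.10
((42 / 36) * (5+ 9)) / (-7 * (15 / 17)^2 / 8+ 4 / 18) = -339864 / 9551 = -35.58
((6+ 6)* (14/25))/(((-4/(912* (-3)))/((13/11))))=1493856/275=5432.20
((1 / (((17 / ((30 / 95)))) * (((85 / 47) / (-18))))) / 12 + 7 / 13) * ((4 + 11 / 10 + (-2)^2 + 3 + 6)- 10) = 7560783 / 1784575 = 4.24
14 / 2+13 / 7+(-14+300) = 2064 / 7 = 294.86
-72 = -72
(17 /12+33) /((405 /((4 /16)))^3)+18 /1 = 918330048413 /51018336000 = 18.00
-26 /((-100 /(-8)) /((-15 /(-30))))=-26 /25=-1.04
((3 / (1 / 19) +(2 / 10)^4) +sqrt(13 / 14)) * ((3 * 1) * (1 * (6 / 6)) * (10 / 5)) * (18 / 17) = 54 * sqrt(182) / 119 +3847608 / 10625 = 368.25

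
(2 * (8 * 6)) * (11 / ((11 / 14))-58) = -4224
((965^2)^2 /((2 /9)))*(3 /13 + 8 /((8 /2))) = 226333980163125 /26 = 8705153083197.12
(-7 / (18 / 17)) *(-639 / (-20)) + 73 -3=-141.22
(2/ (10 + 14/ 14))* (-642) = -1284/ 11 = -116.73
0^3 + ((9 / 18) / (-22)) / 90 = -1 / 3960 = -0.00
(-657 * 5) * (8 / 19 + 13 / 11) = -1100475 / 209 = -5265.43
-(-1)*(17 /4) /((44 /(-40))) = -3.86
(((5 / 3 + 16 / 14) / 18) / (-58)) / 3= -59 / 65772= -0.00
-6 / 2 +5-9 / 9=1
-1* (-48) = 48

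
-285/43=-6.63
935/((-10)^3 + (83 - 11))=-935/928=-1.01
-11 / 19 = -0.58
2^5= 32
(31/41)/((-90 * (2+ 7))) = -31/33210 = -0.00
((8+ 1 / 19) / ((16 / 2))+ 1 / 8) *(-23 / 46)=-43 / 76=-0.57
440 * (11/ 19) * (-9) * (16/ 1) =-696960/ 19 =-36682.11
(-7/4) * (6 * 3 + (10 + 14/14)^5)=-1127483/4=-281870.75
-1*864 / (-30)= 144 / 5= 28.80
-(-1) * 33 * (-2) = -66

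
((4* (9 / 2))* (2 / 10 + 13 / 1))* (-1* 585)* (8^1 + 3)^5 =-22385444796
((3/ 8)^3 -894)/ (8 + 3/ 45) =-6865515/ 61952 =-110.82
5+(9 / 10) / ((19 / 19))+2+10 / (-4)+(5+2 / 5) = 54 / 5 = 10.80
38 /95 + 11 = 57 /5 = 11.40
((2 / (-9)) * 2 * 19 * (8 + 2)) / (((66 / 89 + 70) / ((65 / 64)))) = -549575 / 453312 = -1.21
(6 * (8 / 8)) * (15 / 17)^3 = 20250 / 4913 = 4.12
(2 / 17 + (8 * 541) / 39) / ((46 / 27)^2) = 38.27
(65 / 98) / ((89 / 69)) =4485 / 8722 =0.51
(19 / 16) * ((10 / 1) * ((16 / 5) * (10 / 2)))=190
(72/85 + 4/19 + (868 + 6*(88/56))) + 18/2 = 10033031/11305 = 887.49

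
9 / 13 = 0.69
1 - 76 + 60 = -15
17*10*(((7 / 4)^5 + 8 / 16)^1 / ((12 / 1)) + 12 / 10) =908497 / 2048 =443.60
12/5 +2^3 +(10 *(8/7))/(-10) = 324/35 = 9.26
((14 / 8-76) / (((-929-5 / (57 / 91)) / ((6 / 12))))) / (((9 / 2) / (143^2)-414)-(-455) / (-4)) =-346181121 / 4611013967936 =-0.00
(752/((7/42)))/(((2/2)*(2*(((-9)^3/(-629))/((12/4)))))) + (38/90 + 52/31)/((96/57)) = 5840.85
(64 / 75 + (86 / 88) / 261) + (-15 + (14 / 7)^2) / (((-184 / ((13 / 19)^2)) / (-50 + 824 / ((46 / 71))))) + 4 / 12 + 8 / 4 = 37.39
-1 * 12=-12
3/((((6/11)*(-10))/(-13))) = 143/20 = 7.15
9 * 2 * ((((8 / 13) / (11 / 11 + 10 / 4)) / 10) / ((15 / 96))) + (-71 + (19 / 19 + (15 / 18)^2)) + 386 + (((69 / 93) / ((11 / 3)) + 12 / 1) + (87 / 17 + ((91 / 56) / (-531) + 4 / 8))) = 6284642937241 / 18674455800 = 336.54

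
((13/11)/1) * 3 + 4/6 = 139/33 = 4.21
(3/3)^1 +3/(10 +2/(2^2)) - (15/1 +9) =-159/7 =-22.71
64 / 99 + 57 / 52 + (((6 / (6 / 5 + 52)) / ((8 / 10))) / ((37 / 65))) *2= 56694541 / 25333308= 2.24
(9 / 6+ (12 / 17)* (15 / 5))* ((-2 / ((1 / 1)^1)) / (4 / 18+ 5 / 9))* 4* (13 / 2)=-28782 / 119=-241.87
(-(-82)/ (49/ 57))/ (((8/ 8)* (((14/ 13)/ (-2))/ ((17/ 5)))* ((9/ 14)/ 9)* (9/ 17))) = -11706812/ 735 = -15927.64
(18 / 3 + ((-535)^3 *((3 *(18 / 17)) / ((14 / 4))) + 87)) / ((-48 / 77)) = 60639587921 / 272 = 222939661.47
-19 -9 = -28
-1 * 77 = -77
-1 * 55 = -55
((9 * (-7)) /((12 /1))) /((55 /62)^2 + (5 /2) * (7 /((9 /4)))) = -181629 /296305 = -0.61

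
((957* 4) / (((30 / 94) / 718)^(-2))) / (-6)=-71775 / 569396258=-0.00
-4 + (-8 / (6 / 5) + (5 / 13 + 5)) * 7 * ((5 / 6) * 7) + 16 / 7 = -44279 / 819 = -54.06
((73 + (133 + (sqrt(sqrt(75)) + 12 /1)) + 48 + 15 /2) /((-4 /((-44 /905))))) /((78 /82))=451 * 3^(1 /4) * sqrt(5) /35295 + 246697 /70590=3.53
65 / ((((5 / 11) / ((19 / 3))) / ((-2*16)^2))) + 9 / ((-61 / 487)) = 169701539 / 183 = 927330.81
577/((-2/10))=-2885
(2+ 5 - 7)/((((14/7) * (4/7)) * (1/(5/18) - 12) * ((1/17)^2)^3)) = 0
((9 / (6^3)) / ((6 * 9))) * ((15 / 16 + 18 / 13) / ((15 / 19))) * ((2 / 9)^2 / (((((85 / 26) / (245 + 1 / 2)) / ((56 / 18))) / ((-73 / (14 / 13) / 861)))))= -203624083 / 98777167200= -0.00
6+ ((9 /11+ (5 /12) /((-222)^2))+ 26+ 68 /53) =11757785363 /344790864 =34.10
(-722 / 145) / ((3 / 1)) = -722 / 435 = -1.66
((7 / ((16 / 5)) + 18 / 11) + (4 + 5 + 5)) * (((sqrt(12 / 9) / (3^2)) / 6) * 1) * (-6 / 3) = -3137 * sqrt(3) / 7128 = -0.76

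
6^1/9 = 2/3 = 0.67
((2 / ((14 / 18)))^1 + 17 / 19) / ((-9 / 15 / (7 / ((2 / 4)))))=-4610 / 57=-80.88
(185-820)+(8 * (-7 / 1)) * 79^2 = -350131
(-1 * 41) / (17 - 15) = -41 / 2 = -20.50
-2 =-2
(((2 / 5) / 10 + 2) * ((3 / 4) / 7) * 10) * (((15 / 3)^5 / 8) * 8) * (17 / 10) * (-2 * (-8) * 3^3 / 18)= 1950750 / 7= 278678.57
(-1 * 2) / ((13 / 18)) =-36 / 13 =-2.77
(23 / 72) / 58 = 23 / 4176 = 0.01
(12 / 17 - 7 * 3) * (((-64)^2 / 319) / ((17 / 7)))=-9891840 / 92191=-107.30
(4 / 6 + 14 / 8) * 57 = 551 / 4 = 137.75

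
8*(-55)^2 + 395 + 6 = 24601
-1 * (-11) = 11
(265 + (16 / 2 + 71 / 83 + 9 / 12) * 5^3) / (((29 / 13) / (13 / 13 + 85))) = 272012195 / 4814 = 56504.40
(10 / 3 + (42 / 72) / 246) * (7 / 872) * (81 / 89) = 620361 / 25455424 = 0.02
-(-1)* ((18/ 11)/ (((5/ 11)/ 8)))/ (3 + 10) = 2.22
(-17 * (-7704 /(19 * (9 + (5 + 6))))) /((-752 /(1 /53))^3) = -0.00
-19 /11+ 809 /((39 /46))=408613 /429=952.48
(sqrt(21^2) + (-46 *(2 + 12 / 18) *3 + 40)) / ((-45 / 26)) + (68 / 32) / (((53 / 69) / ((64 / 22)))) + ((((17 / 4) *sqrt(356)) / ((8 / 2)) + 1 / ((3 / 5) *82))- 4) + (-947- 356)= -2412765193 / 2151270 + 17 *sqrt(89) / 8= -1101.51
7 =7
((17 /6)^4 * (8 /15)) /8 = 83521 /19440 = 4.30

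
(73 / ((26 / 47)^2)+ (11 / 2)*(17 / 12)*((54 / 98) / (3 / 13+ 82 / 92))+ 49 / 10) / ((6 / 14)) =1249072949 / 2164890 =576.97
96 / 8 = 12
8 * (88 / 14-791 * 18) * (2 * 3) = -4781856 / 7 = -683122.29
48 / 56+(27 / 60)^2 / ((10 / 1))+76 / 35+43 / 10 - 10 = -74233 / 28000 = -2.65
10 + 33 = 43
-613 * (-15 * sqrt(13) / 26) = 9195 * sqrt(13) / 26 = 1275.12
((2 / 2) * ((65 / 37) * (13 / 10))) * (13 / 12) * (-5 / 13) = -845 / 888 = -0.95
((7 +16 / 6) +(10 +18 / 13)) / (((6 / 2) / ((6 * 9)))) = 4926 / 13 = 378.92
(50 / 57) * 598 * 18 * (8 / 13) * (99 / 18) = 607200 / 19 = 31957.89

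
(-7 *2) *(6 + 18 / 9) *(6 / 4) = -168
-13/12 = -1.08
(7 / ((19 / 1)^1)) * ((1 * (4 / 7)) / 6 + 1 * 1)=23 / 57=0.40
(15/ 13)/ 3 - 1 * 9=-112/ 13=-8.62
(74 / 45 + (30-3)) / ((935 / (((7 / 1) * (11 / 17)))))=9023 / 65025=0.14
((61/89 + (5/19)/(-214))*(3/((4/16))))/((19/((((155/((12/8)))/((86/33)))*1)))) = 17.13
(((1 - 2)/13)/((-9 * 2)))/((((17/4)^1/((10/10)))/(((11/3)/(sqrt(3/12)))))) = 44/5967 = 0.01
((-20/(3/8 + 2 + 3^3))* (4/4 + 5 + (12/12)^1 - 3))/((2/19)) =-1216/47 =-25.87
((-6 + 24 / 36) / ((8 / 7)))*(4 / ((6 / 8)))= -224 / 9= -24.89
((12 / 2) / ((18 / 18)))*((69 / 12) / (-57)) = -0.61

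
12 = 12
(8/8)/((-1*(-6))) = 1/6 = 0.17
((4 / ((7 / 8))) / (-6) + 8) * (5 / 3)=760 / 63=12.06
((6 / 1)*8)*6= 288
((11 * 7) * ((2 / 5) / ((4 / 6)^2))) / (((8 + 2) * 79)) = 693 / 7900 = 0.09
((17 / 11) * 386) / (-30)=-3281 / 165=-19.88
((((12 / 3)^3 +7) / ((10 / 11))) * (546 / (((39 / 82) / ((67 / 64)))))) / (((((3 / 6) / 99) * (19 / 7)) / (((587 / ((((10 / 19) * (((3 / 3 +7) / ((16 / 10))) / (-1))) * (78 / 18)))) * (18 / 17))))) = -164946396939093 / 442000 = -373181893.53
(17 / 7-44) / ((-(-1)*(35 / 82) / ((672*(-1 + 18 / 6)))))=-4581504 / 35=-130900.11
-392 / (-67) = 5.85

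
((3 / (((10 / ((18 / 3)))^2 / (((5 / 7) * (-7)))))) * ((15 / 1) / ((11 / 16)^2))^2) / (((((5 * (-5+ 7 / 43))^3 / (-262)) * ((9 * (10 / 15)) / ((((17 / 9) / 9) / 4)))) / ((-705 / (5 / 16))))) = 1597808291136 / 804156925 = 1986.94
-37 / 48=-0.77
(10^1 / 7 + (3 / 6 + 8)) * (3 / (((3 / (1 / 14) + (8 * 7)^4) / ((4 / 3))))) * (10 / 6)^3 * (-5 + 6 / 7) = -17375 / 224329203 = -0.00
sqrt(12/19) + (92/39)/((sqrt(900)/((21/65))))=322/12675 + 2 * sqrt(57)/19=0.82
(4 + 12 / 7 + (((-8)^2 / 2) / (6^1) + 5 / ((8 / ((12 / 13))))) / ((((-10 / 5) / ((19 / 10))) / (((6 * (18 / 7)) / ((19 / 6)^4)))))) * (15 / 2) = 22717272 / 624169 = 36.40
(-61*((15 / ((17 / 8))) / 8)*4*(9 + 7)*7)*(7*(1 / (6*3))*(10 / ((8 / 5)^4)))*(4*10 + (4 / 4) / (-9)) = -16766421875 / 29376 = -570752.38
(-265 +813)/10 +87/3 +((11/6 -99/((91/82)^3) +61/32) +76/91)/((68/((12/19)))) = 3239006973129/38944549280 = 83.17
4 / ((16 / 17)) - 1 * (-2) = 25 / 4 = 6.25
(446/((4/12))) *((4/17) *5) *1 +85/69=1847885/1173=1575.35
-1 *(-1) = 1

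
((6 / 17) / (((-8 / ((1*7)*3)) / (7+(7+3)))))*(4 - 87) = 5229 / 4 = 1307.25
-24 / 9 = -8 / 3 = -2.67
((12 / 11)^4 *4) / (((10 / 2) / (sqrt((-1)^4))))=82944 / 73205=1.13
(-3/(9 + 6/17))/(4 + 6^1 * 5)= -1/106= -0.01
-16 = -16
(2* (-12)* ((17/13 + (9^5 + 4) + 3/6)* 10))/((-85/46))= 1695109200/221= 7670177.38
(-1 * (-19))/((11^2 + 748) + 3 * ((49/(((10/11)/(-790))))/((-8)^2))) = -1216/72127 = -0.02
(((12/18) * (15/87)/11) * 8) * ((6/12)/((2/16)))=320/957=0.33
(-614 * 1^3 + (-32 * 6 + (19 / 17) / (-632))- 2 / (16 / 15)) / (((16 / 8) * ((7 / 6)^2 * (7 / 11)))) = -214825743 / 460649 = -466.35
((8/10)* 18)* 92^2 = 609408/5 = 121881.60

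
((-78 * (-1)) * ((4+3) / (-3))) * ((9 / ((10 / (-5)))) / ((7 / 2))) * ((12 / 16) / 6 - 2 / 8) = -117 / 4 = -29.25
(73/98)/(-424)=-73/41552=-0.00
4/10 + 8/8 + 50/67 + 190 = 64369/335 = 192.15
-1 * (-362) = 362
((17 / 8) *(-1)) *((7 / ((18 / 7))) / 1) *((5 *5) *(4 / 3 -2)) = 20825 / 216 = 96.41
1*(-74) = -74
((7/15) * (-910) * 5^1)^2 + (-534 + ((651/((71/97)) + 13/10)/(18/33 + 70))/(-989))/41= 4508531.42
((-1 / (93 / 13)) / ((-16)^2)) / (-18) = 0.00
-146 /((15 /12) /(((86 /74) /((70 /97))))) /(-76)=304483 /123025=2.47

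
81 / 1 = 81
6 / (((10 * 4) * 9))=1 / 60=0.02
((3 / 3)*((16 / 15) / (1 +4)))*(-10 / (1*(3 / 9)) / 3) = -32 / 15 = -2.13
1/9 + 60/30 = 19/9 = 2.11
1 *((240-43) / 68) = 197 / 68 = 2.90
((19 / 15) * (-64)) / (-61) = 1216 / 915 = 1.33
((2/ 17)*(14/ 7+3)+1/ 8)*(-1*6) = -4.28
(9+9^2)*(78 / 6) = 1170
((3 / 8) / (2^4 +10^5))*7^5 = 7203 / 114304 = 0.06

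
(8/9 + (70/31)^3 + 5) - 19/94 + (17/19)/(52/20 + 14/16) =17.46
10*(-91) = -910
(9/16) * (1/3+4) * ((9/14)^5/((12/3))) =2302911/34420736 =0.07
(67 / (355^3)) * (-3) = -201 / 44738875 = -0.00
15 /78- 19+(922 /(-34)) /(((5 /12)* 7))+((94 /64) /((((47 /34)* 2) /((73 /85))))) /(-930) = -6469743491 /230193600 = -28.11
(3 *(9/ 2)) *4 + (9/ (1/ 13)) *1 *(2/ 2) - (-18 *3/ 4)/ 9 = 345/ 2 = 172.50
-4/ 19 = -0.21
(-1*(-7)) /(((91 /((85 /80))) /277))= 4709 /208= 22.64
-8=-8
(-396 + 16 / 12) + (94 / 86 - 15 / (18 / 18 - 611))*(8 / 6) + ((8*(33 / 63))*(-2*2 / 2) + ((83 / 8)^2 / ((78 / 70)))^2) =1021509346852945 / 114389323776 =8930.11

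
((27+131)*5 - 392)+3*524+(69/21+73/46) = 635909/322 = 1974.87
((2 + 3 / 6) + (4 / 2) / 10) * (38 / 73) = 513 / 365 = 1.41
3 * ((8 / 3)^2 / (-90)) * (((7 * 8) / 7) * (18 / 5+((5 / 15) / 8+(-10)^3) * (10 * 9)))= 38396864 / 225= 170652.73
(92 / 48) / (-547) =-23 / 6564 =-0.00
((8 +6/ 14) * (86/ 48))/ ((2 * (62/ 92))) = 58351/ 5208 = 11.20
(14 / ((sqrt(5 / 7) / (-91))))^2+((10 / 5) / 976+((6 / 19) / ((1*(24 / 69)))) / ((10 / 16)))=105344192143 / 46360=2272307.85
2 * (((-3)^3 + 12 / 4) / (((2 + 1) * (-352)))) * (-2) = -1 / 11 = -0.09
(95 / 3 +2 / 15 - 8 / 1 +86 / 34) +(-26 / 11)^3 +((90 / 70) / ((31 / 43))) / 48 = 5169882511 / 392804720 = 13.16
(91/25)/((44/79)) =7189/1100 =6.54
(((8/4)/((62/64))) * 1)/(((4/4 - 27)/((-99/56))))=396/2821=0.14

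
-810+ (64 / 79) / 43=-2751506 / 3397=-809.98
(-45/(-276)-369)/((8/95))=-3223635/736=-4379.94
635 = 635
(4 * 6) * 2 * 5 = 240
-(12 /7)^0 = -1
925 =925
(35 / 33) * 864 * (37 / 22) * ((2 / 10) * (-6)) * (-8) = 1790208 / 121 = 14795.11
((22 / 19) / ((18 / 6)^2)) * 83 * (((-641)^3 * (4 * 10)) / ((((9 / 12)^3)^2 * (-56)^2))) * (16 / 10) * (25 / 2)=-24623218715955200 / 6108291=-4031114220.98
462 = 462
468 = 468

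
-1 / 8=-0.12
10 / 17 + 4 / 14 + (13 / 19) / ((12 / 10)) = 19591 / 13566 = 1.44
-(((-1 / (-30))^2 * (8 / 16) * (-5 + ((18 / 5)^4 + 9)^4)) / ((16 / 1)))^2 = -1399434068012881277620608504406373207761 / 1206994056701660156250000000000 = -1159437414.16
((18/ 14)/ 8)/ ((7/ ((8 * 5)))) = 45/ 49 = 0.92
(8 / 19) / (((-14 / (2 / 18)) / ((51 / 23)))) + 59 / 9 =180277 / 27531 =6.55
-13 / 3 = -4.33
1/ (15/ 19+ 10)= 19/ 205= 0.09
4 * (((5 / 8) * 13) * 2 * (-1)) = -65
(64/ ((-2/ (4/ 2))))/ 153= -64/ 153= -0.42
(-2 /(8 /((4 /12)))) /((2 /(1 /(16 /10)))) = -0.03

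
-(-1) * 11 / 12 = 11 / 12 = 0.92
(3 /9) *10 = 10 /3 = 3.33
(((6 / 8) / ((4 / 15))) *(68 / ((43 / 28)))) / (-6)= -1785 / 86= -20.76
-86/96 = -43/48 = -0.90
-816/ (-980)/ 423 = 68/ 34545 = 0.00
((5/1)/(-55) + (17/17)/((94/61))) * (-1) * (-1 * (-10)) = -2885/517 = -5.58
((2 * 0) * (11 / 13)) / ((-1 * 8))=0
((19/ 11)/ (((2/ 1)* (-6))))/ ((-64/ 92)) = 437/ 2112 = 0.21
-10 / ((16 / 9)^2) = -405 / 128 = -3.16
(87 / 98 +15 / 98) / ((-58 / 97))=-4947 / 2842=-1.74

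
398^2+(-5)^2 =158429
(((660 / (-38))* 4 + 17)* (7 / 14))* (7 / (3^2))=-6979 / 342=-20.41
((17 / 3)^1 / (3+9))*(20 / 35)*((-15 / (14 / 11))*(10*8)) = -37400 / 147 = -254.42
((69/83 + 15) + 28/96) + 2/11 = 357271/21912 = 16.30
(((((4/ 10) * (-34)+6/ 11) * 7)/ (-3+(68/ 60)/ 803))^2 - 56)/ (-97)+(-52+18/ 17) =-32233878244003/ 537784216169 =-59.94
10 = 10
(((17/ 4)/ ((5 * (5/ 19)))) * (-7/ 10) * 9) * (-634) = 6450633/ 500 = 12901.27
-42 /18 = -7 /3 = -2.33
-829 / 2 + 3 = -411.50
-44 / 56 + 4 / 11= -65 / 154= -0.42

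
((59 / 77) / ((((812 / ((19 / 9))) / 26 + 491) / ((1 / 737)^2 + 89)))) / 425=100641225438 / 317239171634825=0.00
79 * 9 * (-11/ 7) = -7821/ 7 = -1117.29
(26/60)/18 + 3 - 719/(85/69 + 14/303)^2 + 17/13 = -26969268918971/61881026220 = -435.82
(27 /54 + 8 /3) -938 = -934.83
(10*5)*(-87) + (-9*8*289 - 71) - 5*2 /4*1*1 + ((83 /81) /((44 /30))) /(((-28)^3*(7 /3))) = -767680297183 /30425472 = -25231.50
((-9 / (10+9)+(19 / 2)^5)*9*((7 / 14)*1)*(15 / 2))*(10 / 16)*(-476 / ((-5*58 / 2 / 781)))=590269999656645 / 141056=4184650065.62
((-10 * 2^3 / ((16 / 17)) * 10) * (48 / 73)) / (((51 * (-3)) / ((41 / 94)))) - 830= -8526790 / 10293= -828.41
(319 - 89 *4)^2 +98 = 1467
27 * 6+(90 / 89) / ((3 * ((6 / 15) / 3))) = 14643 / 89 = 164.53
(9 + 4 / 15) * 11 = 1529 / 15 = 101.93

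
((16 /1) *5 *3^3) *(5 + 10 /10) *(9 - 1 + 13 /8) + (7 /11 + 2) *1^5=1372169 /11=124742.64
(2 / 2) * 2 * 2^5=64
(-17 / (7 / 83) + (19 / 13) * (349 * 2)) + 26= 76857 / 91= 844.58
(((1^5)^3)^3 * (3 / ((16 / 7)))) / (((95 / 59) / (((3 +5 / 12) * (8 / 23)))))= 0.97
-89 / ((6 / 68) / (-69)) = 69598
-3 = -3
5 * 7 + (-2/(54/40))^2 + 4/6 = 27601/729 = 37.86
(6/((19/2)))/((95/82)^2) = 80688/171475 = 0.47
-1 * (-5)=5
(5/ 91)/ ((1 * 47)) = 5/ 4277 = 0.00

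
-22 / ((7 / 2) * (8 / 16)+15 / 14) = -616 / 79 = -7.80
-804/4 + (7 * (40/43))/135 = -233305/1161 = -200.95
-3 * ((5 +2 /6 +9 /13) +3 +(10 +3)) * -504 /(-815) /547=-432936 /5795465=-0.07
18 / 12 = 3 / 2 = 1.50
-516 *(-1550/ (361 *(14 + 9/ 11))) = 8797800/ 58843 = 149.51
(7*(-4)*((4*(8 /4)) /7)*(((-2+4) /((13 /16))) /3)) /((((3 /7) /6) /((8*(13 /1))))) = -114688 /3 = -38229.33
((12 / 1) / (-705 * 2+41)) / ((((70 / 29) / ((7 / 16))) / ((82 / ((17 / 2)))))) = -3567 / 232730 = -0.02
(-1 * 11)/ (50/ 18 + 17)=-99/ 178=-0.56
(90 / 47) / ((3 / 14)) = 420 / 47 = 8.94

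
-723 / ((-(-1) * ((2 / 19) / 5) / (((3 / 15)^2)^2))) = -54.95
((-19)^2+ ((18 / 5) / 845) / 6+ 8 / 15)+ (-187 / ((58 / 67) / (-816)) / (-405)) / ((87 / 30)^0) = -243814796 / 3308175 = -73.70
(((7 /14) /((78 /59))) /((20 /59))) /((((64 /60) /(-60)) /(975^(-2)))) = -3481 /52728000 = -0.00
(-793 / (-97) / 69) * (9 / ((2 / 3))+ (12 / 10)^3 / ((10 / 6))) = 1.72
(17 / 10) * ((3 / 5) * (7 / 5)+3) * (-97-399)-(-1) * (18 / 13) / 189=-110492678 / 34125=-3237.88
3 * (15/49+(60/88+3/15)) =19209/5390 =3.56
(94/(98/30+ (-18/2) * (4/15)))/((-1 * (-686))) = 705/4459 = 0.16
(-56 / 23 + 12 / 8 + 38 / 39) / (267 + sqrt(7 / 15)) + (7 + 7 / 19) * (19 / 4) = 22381129825 / 639458144 - 71 * sqrt(105) / 1918374432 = 35.00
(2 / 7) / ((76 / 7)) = 0.03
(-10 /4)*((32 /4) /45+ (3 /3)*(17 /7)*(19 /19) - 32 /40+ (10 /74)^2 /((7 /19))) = -400168 /86247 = -4.64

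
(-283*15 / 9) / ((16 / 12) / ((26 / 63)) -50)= 18395 / 1824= 10.08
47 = 47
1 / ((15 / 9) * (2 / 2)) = 3 / 5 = 0.60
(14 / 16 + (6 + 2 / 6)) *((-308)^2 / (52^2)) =1025717 / 4056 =252.89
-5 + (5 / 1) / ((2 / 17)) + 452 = 979 / 2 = 489.50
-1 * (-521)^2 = -271441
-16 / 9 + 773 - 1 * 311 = 4142 / 9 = 460.22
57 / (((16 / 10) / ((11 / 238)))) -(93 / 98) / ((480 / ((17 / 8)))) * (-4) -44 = -22570521 / 533120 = -42.34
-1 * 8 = -8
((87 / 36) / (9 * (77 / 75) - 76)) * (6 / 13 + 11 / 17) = -177625 / 4426188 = -0.04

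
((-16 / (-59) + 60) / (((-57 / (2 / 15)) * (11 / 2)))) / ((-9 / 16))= 0.05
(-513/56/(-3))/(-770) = -171/43120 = -0.00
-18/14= -9/7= -1.29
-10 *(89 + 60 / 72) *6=-5390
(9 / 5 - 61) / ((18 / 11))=-1628 / 45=-36.18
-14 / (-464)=7 / 232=0.03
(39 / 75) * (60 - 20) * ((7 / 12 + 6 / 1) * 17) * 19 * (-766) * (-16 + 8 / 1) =4065572576 / 15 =271038171.73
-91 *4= -364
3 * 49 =147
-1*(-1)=1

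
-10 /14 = -0.71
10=10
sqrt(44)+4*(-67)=-268+2*sqrt(11)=-261.37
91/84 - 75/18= -37/12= -3.08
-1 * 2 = -2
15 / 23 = 0.65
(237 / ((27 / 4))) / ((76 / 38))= 158 / 9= 17.56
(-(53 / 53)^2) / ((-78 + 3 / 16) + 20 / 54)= 432 / 33455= 0.01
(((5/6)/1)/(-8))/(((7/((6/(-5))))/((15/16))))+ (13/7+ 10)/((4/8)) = 21263/896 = 23.73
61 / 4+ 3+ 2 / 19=1395 / 76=18.36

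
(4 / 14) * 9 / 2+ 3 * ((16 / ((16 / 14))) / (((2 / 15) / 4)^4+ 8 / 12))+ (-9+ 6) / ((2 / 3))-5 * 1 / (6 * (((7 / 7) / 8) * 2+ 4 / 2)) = 1732551235 / 29160054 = 59.42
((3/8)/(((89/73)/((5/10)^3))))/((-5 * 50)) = -219/1424000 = -0.00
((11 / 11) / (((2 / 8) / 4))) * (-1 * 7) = -112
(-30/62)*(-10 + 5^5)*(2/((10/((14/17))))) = -130830/527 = -248.25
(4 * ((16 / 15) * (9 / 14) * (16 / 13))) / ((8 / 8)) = 1536 / 455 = 3.38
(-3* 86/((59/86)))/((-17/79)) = 1752852/1003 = 1747.61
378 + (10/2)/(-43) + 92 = 20205/43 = 469.88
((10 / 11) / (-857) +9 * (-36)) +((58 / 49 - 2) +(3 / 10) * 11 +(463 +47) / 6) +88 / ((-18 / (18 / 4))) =-1194151271 / 4619230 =-258.52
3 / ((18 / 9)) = 3 / 2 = 1.50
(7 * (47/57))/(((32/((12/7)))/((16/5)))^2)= 564/3325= 0.17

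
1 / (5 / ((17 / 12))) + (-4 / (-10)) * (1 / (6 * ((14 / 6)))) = 0.31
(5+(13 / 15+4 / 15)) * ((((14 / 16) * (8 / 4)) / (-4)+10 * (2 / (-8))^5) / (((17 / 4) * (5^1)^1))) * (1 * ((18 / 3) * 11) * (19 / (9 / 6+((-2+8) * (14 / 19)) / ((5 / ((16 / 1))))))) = -20915257 / 2021640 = -10.35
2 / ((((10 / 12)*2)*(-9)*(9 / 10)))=-4 / 27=-0.15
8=8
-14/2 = -7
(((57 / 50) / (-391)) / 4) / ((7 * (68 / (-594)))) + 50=50.00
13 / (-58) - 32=-1869 / 58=-32.22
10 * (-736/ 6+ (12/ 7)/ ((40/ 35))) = -3635/ 3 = -1211.67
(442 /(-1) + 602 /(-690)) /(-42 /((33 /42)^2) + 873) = -18487711 /33603345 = -0.55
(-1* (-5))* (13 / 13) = 5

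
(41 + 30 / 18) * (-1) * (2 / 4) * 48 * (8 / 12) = -2048 / 3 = -682.67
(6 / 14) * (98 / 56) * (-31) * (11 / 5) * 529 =-541167 / 20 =-27058.35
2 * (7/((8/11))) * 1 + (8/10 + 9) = 581/20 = 29.05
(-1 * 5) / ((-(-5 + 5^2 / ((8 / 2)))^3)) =64 / 25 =2.56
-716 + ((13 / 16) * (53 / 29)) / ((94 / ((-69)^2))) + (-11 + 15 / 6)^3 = -54734403 / 43616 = -1254.92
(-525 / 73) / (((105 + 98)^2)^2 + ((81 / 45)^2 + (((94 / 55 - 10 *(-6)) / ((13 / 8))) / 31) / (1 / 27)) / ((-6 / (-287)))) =-16623750 / 3925338840964633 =-0.00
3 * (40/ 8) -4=11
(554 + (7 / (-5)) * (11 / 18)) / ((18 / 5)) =49783 / 324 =153.65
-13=-13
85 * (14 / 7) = 170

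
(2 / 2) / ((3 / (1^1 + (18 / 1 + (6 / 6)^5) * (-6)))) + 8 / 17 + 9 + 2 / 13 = -18592 / 663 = -28.04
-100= -100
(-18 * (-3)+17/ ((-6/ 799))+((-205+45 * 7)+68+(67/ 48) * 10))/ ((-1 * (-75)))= -5381/ 200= -26.90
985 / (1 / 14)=13790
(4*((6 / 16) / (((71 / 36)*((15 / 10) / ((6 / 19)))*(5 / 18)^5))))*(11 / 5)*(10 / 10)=4489613568 / 21078125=213.00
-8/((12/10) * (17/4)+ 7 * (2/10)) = -16/13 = -1.23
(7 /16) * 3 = 21 /16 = 1.31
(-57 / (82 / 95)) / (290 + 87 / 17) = -92055 / 411394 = -0.22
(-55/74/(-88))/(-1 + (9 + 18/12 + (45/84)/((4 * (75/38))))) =0.00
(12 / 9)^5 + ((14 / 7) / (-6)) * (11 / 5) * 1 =4229 / 1215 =3.48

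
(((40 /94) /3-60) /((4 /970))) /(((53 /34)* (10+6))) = -8698475 /14946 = -581.99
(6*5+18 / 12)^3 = 250047 / 8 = 31255.88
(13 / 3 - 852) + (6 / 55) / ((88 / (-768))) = -1540243 / 1815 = -848.62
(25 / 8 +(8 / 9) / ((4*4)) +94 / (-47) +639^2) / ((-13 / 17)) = -499786349 / 936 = -533959.77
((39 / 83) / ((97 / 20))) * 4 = 0.39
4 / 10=0.40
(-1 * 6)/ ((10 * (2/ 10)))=-3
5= 5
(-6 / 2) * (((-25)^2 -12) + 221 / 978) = -599735 / 326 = -1839.68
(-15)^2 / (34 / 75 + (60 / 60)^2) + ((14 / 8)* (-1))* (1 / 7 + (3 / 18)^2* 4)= 151439 / 981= 154.37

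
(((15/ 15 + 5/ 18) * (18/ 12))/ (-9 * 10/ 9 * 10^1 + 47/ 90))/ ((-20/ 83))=5727/ 71624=0.08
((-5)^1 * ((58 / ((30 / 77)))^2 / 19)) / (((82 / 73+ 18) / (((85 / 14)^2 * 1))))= -11241.66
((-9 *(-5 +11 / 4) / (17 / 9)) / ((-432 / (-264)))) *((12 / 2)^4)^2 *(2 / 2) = 187067232 / 17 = 11003954.82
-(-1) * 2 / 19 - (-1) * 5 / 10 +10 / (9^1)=587 / 342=1.72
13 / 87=0.15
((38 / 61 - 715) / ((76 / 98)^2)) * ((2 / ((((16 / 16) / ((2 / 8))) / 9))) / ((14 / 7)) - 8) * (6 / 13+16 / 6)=2406452671 / 112632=21365.62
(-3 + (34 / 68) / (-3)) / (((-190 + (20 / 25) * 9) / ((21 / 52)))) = 665 / 95056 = 0.01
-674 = -674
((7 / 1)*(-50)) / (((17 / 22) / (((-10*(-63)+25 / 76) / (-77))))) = 1197625 / 323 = 3707.82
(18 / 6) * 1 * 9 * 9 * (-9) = -2187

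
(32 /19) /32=1 /19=0.05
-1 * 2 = -2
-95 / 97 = -0.98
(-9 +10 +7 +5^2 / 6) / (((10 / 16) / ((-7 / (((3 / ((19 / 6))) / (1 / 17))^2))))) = -184471 / 351135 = -0.53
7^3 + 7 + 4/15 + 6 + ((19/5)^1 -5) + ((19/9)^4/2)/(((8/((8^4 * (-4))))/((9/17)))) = -645241814/61965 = -10413.00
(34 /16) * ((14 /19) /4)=119 /304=0.39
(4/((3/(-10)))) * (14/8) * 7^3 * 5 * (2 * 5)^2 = -12005000/3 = -4001666.67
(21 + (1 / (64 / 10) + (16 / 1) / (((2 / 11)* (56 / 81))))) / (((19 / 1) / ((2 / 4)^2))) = 33251 / 17024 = 1.95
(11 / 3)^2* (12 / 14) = 242 / 21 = 11.52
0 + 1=1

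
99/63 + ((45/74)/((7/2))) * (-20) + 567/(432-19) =-8108/15281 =-0.53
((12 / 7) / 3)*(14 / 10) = 4 / 5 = 0.80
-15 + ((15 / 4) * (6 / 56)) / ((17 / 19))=-27705 / 1904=-14.55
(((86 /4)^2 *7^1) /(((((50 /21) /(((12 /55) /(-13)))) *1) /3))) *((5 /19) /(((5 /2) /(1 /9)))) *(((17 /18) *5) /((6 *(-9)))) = 1540217 /22007700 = 0.07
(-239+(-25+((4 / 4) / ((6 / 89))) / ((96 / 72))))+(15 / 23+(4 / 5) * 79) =-173901 / 920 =-189.02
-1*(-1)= 1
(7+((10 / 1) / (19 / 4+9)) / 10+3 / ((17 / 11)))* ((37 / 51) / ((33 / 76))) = 23699536 / 1573605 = 15.06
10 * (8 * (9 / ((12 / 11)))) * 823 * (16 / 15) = 579392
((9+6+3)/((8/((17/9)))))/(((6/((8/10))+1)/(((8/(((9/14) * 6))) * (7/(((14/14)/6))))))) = 392/9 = 43.56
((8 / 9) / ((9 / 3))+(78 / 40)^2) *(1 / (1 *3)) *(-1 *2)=-44267 / 16200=-2.73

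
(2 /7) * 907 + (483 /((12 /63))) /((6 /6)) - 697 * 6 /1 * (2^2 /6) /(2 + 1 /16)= 1333457 /924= 1443.14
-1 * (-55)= 55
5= 5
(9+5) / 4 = 7 / 2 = 3.50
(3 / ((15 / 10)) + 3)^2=25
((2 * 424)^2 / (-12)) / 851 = -179776 / 2553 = -70.42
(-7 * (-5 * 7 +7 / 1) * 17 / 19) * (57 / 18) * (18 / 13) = 9996 / 13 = 768.92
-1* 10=-10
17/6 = 2.83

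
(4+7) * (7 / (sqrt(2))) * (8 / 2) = 154 * sqrt(2) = 217.79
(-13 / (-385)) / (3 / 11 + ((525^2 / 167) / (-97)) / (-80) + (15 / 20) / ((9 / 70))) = 10108176 / 1891564535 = 0.01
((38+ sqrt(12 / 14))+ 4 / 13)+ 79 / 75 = sqrt(42) / 7+ 38377 / 975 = 40.29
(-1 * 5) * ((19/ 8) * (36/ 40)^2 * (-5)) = 1539/ 32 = 48.09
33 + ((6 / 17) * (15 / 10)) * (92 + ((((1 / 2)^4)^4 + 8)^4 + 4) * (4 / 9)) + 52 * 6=106498241685945241829377 / 78398662313265594368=1358.42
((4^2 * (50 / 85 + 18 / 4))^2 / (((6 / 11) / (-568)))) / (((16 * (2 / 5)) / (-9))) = 2804945880 / 289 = 9705695.09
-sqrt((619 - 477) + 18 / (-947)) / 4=-49 * sqrt(13258) / 1894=-2.98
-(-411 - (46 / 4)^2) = 2173 / 4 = 543.25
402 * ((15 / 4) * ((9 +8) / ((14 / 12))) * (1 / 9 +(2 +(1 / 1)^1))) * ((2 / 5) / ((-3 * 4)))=-2278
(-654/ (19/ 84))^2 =3017964096/ 361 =8360011.35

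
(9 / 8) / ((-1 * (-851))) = 9 / 6808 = 0.00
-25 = -25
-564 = -564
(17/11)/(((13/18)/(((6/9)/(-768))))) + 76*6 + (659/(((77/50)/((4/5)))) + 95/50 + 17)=817.24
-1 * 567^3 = -182284263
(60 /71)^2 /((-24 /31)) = -4650 /5041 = -0.92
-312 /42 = -52 /7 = -7.43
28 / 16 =7 / 4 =1.75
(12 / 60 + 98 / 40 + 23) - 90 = -1287 / 20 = -64.35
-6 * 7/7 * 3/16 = -9/8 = -1.12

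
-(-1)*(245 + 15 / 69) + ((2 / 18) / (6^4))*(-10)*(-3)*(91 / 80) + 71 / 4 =188126861 / 715392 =262.97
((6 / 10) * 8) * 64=1536 / 5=307.20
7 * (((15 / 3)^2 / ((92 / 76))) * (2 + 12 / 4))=16625 / 23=722.83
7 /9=0.78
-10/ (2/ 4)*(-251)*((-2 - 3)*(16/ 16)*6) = -150600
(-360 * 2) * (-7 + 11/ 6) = 3720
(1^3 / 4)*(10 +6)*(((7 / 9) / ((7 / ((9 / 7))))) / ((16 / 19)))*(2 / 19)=1 / 14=0.07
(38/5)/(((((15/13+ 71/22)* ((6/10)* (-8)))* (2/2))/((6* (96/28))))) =-65208/8771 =-7.43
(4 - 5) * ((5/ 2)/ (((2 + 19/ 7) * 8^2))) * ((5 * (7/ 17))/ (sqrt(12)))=-1225 * sqrt(3)/ 430848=-0.00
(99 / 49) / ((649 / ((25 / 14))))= 225 / 40474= 0.01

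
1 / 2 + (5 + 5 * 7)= 40.50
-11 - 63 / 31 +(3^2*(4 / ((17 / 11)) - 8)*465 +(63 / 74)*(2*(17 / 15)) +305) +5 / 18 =-39229363513 / 1754910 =-22354.06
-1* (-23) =23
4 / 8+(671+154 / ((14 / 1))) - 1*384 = 597 / 2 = 298.50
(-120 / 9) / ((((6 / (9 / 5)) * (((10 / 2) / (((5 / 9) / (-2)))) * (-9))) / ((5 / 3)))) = -0.04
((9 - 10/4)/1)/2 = 13/4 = 3.25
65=65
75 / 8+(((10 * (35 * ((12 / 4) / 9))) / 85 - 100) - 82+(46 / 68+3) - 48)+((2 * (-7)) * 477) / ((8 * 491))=-43526483 / 200328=-217.28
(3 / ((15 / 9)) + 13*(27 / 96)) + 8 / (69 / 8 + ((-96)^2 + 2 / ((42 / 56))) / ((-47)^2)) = 660200583 / 108561760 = 6.08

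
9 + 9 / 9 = 10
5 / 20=1 / 4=0.25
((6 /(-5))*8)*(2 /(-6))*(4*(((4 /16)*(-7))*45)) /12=-84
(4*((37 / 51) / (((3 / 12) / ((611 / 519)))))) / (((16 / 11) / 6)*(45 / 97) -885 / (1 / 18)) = -192973352 / 224949311055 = -0.00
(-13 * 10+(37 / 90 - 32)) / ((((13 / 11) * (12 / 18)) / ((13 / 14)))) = -159973 / 840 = -190.44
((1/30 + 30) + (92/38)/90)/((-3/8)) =-205612/2565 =-80.16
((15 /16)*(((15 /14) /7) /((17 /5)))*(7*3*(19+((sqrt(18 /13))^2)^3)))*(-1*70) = -802828125 /597584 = -1343.46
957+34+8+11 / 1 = 1010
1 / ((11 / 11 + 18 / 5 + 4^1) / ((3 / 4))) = 15 / 172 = 0.09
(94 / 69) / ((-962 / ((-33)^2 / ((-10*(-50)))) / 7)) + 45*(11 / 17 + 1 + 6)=32357244741 / 94035500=344.10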